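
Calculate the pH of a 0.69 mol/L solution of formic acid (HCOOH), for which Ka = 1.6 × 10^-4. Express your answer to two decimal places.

pH = 1.98

HCOOH ⇌ HCOO- + H+
From the ICE table, Ka = x²/(0.69 − x) = 1.6 × 10^-4.
Neglecting x in the denominator: x = √(1.6 × 10^-4 × 0.69) = 1.05 × 10^-2 M
pH = −log(1.05 × 10^-2) = 1.98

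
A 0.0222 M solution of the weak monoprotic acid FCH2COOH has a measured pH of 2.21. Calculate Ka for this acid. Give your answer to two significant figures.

[H+] = 10^(-2.21) = 6.17 × 10^-3 M
At equilibrium [HA] = 0.0222 − 6.17 × 10^-3 = 1.60 × 10^-2 M
Ka = [H+][A-]/[HA] = (6.17 × 10^-3)² / 1.60 × 10^-2 = 2.4 × 10^-3

Ka = 2.4 × 10^-3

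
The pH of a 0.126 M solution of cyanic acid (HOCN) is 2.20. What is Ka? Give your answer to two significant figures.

Ka = 3.3 × 10^-4

[H+] = 10^(-2.20) = 6.31 × 10^-3 M
At equilibrium [HA] = 0.126 − 6.31 × 10^-3 = 1.20 × 10^-1 M
Ka = [H+][A-]/[HA] = (6.31 × 10^-3)² / 1.20 × 10^-1 = 3.3 × 10^-4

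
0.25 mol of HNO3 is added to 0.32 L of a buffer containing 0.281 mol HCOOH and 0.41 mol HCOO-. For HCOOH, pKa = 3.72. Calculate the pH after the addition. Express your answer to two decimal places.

pH = 3.20

After neutralization: n(HCOOH) = 0.531 mol, n(HCOO-) = 0.16 mol.
pH = pKa + log(n_HCOO-/n_HCOOH) = 3.72 + log(0.16/0.531) = 3.72 + (-0.521)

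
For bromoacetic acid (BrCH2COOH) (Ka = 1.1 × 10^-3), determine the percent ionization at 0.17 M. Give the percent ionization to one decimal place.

BrCH2COOH ⇌ BrCH2COO- + H+; let x = [H+] at equilibrium.
Ka = x²/(C₀ − x); solving the quadratic gives x = 1.31 × 10^-2 M.
% ionization = x/C₀ × 100% = 1.31 × 10^-2/0.17 × 100% = 7.7%

7.7%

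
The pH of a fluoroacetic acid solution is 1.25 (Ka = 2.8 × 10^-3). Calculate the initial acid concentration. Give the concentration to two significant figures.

[H+] = 10^(-1.25) = 5.62 × 10^-2 M = x
Ka = x²/(C₀ − x) ⇒ C₀ = x + x²/Ka
C₀ = 5.62 × 10^-2 + (5.62 × 10^-2)²/(2.8 × 10^-3) = 1.18 M

C₀ = 1.2 M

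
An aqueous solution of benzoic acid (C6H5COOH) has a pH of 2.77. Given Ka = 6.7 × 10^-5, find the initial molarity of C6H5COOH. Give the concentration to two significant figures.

C₀ = 4.5 × 10^-2 M

[H+] = 10^(-2.77) = 1.70 × 10^-3 M = x
Ka = x²/(C₀ − x) ⇒ C₀ = x + x²/Ka
C₀ = 1.70 × 10^-3 + (1.70 × 10^-3)²/(6.7 × 10^-5) = 4.48 × 10^-2 M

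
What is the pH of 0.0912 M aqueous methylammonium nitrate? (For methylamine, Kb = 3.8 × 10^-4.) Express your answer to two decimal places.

CH3NH3+ is the conjugate acid of the weak base CH3NH2.
Ka = Kw/Kb = 1.0×10^-14 / 3.8 × 10^-4 = 2.63 × 10^-11
From the ICE table, Ka = [H+]²/(0.0912 − [H+]) = 2.63 × 10^-11.
Assume [H+] ≪ 0.0912: [H+] ≈ √(2.63 × 10^-11 × 0.0912) = 1.55 × 10^-6 M
Check: 0.0017% ionized — well under 5%, approximation valid.
pH = −log[H+] = −log(1.55 × 10^-6) = 5.81

pH = 5.81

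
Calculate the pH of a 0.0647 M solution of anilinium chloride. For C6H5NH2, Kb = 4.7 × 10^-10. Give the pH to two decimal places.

pH = 2.93

C6H5NH3+ is the conjugate acid of the weak base C6H5NH2.
Ka = Kw/Kb = 1.0×10^-14 / 4.7 × 10^-10 = 2.13 × 10^-5
From the ICE table, Ka = [H+]²/(0.0647 − [H+]) = 2.13 × 10^-5.
Since Ka ≪ C₀, [H+] ≈ √(Ka·C₀) = 1.17 × 10^-3 M.
([H+]/C₀ = 1.8% < 5%, so the approximation holds.)
pH = −log(1.17 × 10^-3) = 2.93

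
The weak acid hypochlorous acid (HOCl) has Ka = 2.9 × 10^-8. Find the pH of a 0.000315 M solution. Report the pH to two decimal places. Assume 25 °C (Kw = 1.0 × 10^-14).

HOCl ⇌ OCl- + H+
From the ICE table, Ka = x²/(0.000315 − x) = 2.9 × 10^-8.
Neglecting x in the denominator: x = √(2.9 × 10^-8 × 0.000315) = 3.02 × 10^-6 M
pH = −log[H+] = −log(3.02 × 10^-6) = 5.52

pH = 5.52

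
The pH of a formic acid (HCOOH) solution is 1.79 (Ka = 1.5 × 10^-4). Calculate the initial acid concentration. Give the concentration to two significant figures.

[H+] = 10^(-1.79) = 1.62 × 10^-2 M = x
Ka = x²/(C₀ − x) ⇒ C₀ = x + x²/Ka
C₀ = 1.62 × 10^-2 + (1.62 × 10^-2)²/(1.5 × 10^-4) = 1.77 M

C₀ = 1.8 M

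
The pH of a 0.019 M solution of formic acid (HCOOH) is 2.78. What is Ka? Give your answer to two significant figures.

Ka = 1.6 × 10^-4

[H+] = 10^(-2.78) = 1.66 × 10^-3 M
At equilibrium [HA] = 0.019 − 1.66 × 10^-3 = 1.73 × 10^-2 M
Ka = [H+][A-]/[HA] = (1.66 × 10^-3)² / 1.73 × 10^-2 = 1.6 × 10^-4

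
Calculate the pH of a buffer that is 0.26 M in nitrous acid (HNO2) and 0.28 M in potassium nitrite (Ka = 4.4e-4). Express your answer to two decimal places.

pH = 3.39

pKa = −log(4.4 × 10^-4) = 3.357
Using pH = pKa + log([base]/[acid]) with [base]/[acid] = 0.28/0.26:
pH = 3.357 + (+0.032) = 3.39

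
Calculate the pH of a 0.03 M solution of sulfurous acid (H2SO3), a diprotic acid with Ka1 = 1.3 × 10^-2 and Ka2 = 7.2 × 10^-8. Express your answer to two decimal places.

Since Ka1 ≫ Ka2, the first ionization dominates [H+].
Ka1 = x²/(0.03 − x) = 1.3 × 10^-2
Solving the quadratic: x = (−Ka1 + √(Ka1² + 4·Ka1·C₀))/2 = 1.43 × 10^-2 M
pH = −log(1.43 × 10^-2) = 1.84

pH = 1.84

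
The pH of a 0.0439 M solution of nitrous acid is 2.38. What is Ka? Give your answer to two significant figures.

Ka = 4.4 × 10^-4

[H+] = 10^(-2.38) = 4.17 × 10^-3 M
At equilibrium [HA] = 0.0439 − 4.17 × 10^-3 = 3.97 × 10^-2 M
Ka = [H+][A-]/[HA] = (4.17 × 10^-3)² / 3.97 × 10^-2 = 4.4 × 10^-4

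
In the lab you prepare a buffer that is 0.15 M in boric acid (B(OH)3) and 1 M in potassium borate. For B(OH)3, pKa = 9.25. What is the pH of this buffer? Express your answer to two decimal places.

pH = 10.07

pH = pKa + log([A⁻]/[HA]) = 9.25 + log(1/0.15)
pH = 9.25 + (+0.824) = 10.07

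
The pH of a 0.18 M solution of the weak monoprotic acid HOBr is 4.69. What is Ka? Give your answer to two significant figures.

[H+] = 10^(-4.69) = 2.04 × 10^-5 M
At equilibrium [HA] = 0.18 − 2.04 × 10^-5 = 1.80 × 10^-1 M
Ka = [H+][A-]/[HA] = (2.04 × 10^-5)² / 1.80 × 10^-1 = 2.3 × 10^-9

Ka = 2.3 × 10^-9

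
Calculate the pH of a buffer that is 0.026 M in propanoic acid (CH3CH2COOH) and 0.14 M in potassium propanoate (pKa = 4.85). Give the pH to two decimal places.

pH = 5.58

Henderson–Hasselbalch: pH = pKa + log([CH3CH2COO-]/[CH3CH2COOH]) = 4.85 + log(0.14/0.026)
pH = 4.85 + (+0.731) = 5.58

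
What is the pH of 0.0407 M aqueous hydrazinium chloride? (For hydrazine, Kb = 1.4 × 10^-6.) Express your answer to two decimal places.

N2H5+ is the conjugate acid of the weak base N2H4.
Ka = Kw/Kb = 1.0×10^-14 / 1.4 × 10^-6 = 7.14 × 10^-9
Ka = x²/(0.0407 − x) = 7.14 × 10^-9
Neglecting x in the denominator: x = √(7.14 × 10^-9 × 0.0407) = 1.70 × 10^-5 M
pH = −log[H+] = −log(1.70 × 10^-5) = 4.77

pH = 4.77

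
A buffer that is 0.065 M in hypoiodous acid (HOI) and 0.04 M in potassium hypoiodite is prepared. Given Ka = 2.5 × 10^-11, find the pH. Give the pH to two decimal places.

pH = 10.39

pKa = −log(2.5 × 10^-11) = 10.602
Using pH = pKa + log([base]/[acid]) with [base]/[acid] = 0.04/0.065:
pH = 10.602 + (-0.211) = 10.39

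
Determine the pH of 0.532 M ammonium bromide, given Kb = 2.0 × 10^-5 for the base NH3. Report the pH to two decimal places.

NH4+ is the conjugate acid of the weak base NH3.
Ka = Kw/Kb = 1.0×10^-14 / 2.0 × 10^-5 = 5.00 × 10^-10
Ka = [H+]²/(0.532 − [H+]) = 5.00 × 10^-10
Neglecting [H+] in the denominator: [H+] = √(5.00 × 10^-10 × 0.532) = 1.63 × 10^-5 M
Check: 0.0031% ionized — well under 5%, approximation valid.
pH = −log[H+] = −log(1.63 × 10^-5) = 4.79

pH = 4.79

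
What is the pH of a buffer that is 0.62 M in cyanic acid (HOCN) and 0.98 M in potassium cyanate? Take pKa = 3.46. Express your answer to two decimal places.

pH = 3.66

Using pH = pKa + log([base]/[acid]) with [base]/[acid] = 0.98/0.62:
pH = 3.46 + (+0.199) = 3.66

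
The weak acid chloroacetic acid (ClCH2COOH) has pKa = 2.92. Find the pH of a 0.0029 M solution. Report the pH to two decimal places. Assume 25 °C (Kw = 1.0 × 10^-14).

ClCH2COOH ⇌ ClCH2COO- + H+
Ka = 10^(−2.92) = 1.20 × 10^-3
From the ICE table, Ka = [H+]²/(0.0029 − [H+]) = 1.20 × 10^-3.
The 5% rule fails; solving [H+]² + Ka·[H+] − Ka·C₀ = 0 exactly:
[H+] = (−Ka + √(Ka² + 4·Ka·C₀))/2 = 1.36 × 10^-3 M
pH = −log[H+] = −log(1.36 × 10^-3) = 2.87

pH = 2.87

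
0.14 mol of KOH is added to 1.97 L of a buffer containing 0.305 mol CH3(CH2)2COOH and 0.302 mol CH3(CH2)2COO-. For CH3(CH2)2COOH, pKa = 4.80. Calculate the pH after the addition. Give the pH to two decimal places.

OH- converts CH3(CH2)2COOH to CH3(CH2)2COO-: CH3(CH2)2COOH → 0.165 mol, CH3(CH2)2COO- → 0.442 mol.
pH = pKa + log([A⁻]/[HA]) = 4.80 + log(0.442/0.165) = 4.80 +0.428

pH = 5.23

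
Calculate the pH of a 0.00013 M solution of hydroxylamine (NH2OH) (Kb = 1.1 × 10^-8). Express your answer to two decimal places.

NH2OH + H2O ⇌ NH3OH+ + OH-
Kb = x²/(0.00013 − x) = 1.1 × 10^-8
Neglecting x in the denominator: x = √(1.1 × 10^-8 × 0.00013) = 1.20 × 10^-6 M
pOH = −log(1.20 × 10^-6) = 5.92; pH = 14.00 − 5.92 = 8.08

pH = 8.08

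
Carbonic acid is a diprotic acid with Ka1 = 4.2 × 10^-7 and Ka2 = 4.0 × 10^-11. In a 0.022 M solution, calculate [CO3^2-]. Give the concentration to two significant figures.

First ionization gives [H+] ≈ [HCO3-] = 9.61 × 10^-5 M.
Second step: Ka2 = [H+][CO3^2-]/[HCO3-] ≈ [CO3^2-] (since [H+] ≈ [HCO3-]).
So [CO3^2-] ≈ Ka2.

4.0 × 10^-11 M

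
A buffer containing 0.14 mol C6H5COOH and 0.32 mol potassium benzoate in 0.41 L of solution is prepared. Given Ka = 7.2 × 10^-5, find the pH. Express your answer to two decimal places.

pKa = −log(7.2 × 10^-5) = 4.143
Henderson–Hasselbalch: pH = pKa + log([C6H5COO-]/[C6H5COOH]) = 4.143 + log(0.32/0.14)
pH = 4.143 + (+0.359) = 4.50

pH = 4.50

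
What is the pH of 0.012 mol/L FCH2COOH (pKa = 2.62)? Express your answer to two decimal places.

FCH2COOH ⇌ FCH2COO- + H+
Ka = 10^(−2.62) = 2.40 × 10^-3
From the ICE table, Ka = [H+]²/(0.012 − [H+]) = 2.40 × 10^-3.
Here C₀/Ka ≈ 5, so the small-[H+] approximation fails. Use the quadratic:
[H+] = (−Ka + √(Ka² + 4·Ka·C₀))/2 = 4.30 × 10^-3 M
pH = −log(4.30 × 10^-3) = 2.37

pH = 2.37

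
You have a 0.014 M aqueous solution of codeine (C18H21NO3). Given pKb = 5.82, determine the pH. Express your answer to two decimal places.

C18H21NO3 + H2O ⇌ C18H22NO3+ + OH-
Kb = 10^(−5.82) = 1.51 × 10^-6
From the ICE table, Kb = [OH-]²/(0.014 − [OH-]) = 1.51 × 10^-6.
Since Kb ≪ C₀, [OH-] ≈ √(Kb·C₀) = 1.45 × 10^-4 M.
([OH-]/C₀ = 1% < 5%, so the approximation holds.)
pOH = −log(1.45 × 10^-4) = 3.84; pH = 14.00 − 3.84 = 10.16

pH = 10.16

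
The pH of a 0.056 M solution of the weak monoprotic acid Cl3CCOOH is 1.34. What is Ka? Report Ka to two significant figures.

Ka = 2.0 × 10^-1

[H+] = 10^(-1.34) = 4.57 × 10^-2 M
At equilibrium [HA] = 0.056 − 4.57 × 10^-2 = 1.03 × 10^-2 M
Ka = [H+][A-]/[HA] = (4.57 × 10^-2)² / 1.03 × 10^-2 = 2.0 × 10^-1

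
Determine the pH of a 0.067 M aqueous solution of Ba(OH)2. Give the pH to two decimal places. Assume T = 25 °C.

pH = 13.13

Ba(OH)2 is a strong base (each formula unit releases 2 OH-); [OH-] = 0.134 M.
pOH = -log(0.134) = 0.87
pH = 14.00 - 0.87 = 13.13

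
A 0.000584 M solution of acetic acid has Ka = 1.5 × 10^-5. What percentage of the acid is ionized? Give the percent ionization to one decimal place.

CH3COOH ⇌ CH3COO- + H+; let x = [H+] at equilibrium.
Ka = x²/(C₀ − x); solving the quadratic gives x = 8.64 × 10^-5 M.
Fraction ionized = 8.64 × 10^-5 / 0.000584 = 0.1479 → 14.8%

14.8%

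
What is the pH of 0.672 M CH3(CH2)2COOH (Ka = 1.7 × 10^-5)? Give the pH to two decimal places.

pH = 2.47

CH3(CH2)2COOH ⇌ CH3(CH2)2COO- + H+
From the ICE table, Ka = x²/(0.672 − x) = 1.7 × 10^-5.
Since Ka ≪ C₀, x ≈ √(Ka·C₀) = 3.38 × 10^-3 M.
(x/C₀ = 0.5% < 5%, so the approximation holds.)
pH = −log(3.38 × 10^-3) = 2.47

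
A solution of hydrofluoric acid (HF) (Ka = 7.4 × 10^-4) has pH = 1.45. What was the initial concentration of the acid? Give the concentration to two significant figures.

[H+] = 10^(-1.45) = 3.55 × 10^-2 M = x
Ka = x²/(C₀ − x) ⇒ C₀ = x + x²/Ka
C₀ = 3.55 × 10^-2 + (3.55 × 10^-2)²/(7.4 × 10^-4) = 1.74 M

C₀ = 1.7 M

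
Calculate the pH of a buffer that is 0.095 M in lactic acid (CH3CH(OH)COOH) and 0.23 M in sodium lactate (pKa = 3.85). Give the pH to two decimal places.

pH = pKa + log([A⁻]/[HA]) = 3.85 + log(0.23/0.095)
pH = 3.85 + (+0.384) = 4.23

pH = 4.23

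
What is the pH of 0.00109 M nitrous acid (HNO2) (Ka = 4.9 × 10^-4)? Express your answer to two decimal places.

HNO2 ⇌ NO2- + H+
From the ICE table, Ka = x²/(0.00109 − x) = 4.9 × 10^-4.
x is not negligible relative to C₀; solve x² + 0.00049·x − 5.34e-07 = 0.
x = (−Ka + √(Ka² + 4·Ka·C₀))/2 = 5.26 × 10^-4 M
pH = −log[H+] = −log(5.26 × 10^-4) = 3.28

pH = 3.28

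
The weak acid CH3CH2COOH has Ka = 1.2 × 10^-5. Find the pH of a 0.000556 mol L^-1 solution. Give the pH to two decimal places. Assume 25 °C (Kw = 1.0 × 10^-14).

pH = 4.12

CH3CH2COOH ⇌ CH3CH2COO- + H+
Ka = [H+]²/(0.000556 − [H+]) = 1.2 × 10^-5
Here C₀/Ka ≈ 46.3, so the small-[H+] approximation fails. Use the quadratic:
[H+] = (−Ka + √(Ka² + 4·Ka·C₀))/2 = 7.59 × 10^-5 M
pH = −log[H+] = −log(7.59 × 10^-5) = 4.12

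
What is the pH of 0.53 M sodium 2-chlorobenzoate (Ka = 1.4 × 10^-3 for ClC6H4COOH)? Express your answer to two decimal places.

ClC6H4COO- is the conjugate base of the weak acid ClC6H4COOH.
Kb = Kw/Ka = 1.0×10^-14 / 1.4 × 10^-3 = 7.14 × 10^-12
From the ICE table, Kb = x²/(0.53 − x) = 7.14 × 10^-12.
Neglecting x in the denominator: x = √(7.14 × 10^-12 × 0.53) = 1.95 × 10^-6 M
(x/C₀ = 0.00037% < 5%, so the approximation holds.)
pOH = 5.71, so pH = 14.00 − pOH = 8.29

pH = 8.29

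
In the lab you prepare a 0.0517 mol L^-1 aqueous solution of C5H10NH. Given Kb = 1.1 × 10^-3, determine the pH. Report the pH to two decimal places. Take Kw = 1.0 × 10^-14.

C5H10NH + H2O ⇌ C5H10NH2+ + OH-
Kb = x²/(0.0517 − x) = 1.1 × 10^-3
The 5% rule fails; solving x² + Kb·x − Kb·C₀ = 0 exactly:
x = [−0.0011 + √(0.0011² + 0.000227)]/2 = 7.01 × 10^-3 M
pOH = −log(7.01 × 10^-3) = 2.15; pH = 14.00 − 2.15 = 11.85

pH = 11.85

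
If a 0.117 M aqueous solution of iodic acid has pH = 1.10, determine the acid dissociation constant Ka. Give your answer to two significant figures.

[H+] = 10^(-1.10) = 7.94 × 10^-2 M
At equilibrium [HA] = 0.117 − 7.94 × 10^-2 = 3.76 × 10^-2 M
Ka = [H+][A-]/[HA] = (7.94 × 10^-2)² / 3.76 × 10^-2 = 1.7 × 10^-1

Ka = 1.7 × 10^-1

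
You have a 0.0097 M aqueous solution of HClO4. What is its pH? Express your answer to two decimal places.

pH = 2.01

HClO4 is a strong acid and dissociates completely, so [H+] = 0.0097 M.
pH = -log(0.0097) = 2.01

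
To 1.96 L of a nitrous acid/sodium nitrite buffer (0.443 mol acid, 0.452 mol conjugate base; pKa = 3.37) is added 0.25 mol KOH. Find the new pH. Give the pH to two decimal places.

pH = 3.93

OH- converts HNO2 to NO2-: HNO2 → 0.193 mol, NO2- → 0.702 mol.
pH = pKa + log(n_NO2-/n_HNO2) = 3.37 + log(0.702/0.193) = 3.37 + (+0.561)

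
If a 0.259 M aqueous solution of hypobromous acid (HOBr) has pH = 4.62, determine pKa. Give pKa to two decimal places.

[H+] = 10^(-4.62) = 2.40 × 10^-5 M
At equilibrium [HA] = 0.259 − 2.40 × 10^-5 = 2.59 × 10^-1 M
Ka = [H+][A-]/[HA] = (2.40 × 10^-5)² / 2.59 × 10^-1 = 2.22 × 10^-9
pKa = -log(2.22 × 10^-9) = 8.65

pKa = 8.65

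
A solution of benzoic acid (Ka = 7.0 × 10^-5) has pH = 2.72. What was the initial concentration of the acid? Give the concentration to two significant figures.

C₀ = 5.4 × 10^-2 M

[H+] = 10^(-2.72) = 1.91 × 10^-3 M = x
Ka = x²/(C₀ − x) ⇒ C₀ = x + x²/Ka
C₀ = 1.91 × 10^-3 + (1.91 × 10^-3)²/(7.0 × 10^-5) = 5.40 × 10^-2 M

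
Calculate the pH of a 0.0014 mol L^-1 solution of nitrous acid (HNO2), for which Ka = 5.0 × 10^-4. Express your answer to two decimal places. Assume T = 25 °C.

pH = 3.21

HNO2 ⇌ NO2- + H+
Ka = x²/(0.0014 − x) = 5.0 × 10^-4
The 5% rule fails; solving x² + Ka·x − Ka·C₀ = 0 exactly:
x = [−0.0005 + √(0.0005² + 2.8e-06)]/2 = 6.23 × 10^-4 M
pH = −log[H+] = −log(6.23 × 10^-4) = 3.21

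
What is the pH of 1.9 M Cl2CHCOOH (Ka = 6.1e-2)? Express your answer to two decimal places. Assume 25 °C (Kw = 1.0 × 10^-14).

pH = 0.51

Cl2CHCOOH ⇌ Cl2CHCOO- + H+
From the ICE table, Ka = [H+]²/(1.9 − [H+]) = 6.1 × 10^-2.
The 5% rule fails; solving [H+]² + Ka·[H+] − Ka·C₀ = 0 exactly:
[H+] = [−0.061 + √(0.061² + 0.464)]/2 = 3.11 × 10^-1 M
pH = −log(3.11 × 10^-1) = 0.51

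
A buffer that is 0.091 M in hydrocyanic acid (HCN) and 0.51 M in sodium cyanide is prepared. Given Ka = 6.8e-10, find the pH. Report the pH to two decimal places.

pKa = −log(6.8 × 10^-10) = 9.167
pH = pKa + log([A⁻]/[HA]) = 9.167 + log(0.51/0.091)
pH = 9.167 + (+0.749) = 9.92

pH = 9.92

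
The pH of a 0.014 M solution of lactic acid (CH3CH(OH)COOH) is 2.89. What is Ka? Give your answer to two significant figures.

[H+] = 10^(-2.89) = 1.29 × 10^-3 M
At equilibrium [HA] = 0.014 − 1.29 × 10^-3 = 1.27 × 10^-2 M
Ka = [H+][A-]/[HA] = (1.29 × 10^-3)² / 1.27 × 10^-2 = 1.3 × 10^-4

Ka = 1.3 × 10^-4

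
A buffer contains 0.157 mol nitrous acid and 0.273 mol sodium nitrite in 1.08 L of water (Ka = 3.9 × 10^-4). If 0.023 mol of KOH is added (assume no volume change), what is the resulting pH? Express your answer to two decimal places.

pH = 3.75

OH- converts HNO2 to NO2-: HNO2 → 0.134 mol, NO2- → 0.296 mol.
pKa = −log(3.9 × 10^-4) = 3.409
Henderson–Hasselbalch with mole ratio 0.296/0.134: pH = 3.409 + (+0.344)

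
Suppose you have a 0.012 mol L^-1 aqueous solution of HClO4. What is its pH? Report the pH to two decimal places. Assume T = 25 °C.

HClO4 is a strong acid and dissociates completely, so [H+] = 0.012 M.
pH = -log(0.012) = 1.92

pH = 1.92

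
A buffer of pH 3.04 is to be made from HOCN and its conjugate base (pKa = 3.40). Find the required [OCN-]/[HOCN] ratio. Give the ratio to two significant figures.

pH = pKa + log(r) ⇒ log(r) = 3.04 − 3.40 = -0.36
r = [OCN-]/[HOCN] = 10^(-0.36) = 0.437

ratio = 0.44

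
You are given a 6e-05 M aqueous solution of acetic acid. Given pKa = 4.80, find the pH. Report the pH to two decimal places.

CH3COOH ⇌ CH3COO- + H+
Ka = 10^(−4.80) = 1.58 × 10^-5
From the ICE table, Ka = x²/(6e-05 − x) = 1.58 × 10^-5.
x is not negligible relative to C₀; solve x² + 1.58e-05·x − 9.48e-10 = 0.
x = [−1.58e-05 + √(1.58e-05² + 3.79e-09)]/2 = 2.39 × 10^-5 M
pH = −log[H+] = −log(2.39 × 10^-5) = 4.62

pH = 4.62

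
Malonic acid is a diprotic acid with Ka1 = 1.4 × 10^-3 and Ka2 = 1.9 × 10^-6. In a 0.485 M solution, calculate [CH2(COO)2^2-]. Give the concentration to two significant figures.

First ionization gives [H+] ≈ [CH2(COOH)COO-] = 2.54 × 10^-2 M.
Second step: Ka2 = [H+][CH2(COO)2^2-]/[CH2(COOH)COO-] ≈ [CH2(COO)2^2-] (since [H+] ≈ [CH2(COOH)COO-]).
So [CH2(COO)2^2-] ≈ Ka2.

1.9 × 10^-6 M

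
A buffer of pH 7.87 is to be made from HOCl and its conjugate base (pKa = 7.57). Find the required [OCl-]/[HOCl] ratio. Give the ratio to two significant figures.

pH = pKa + log(r) ⇒ log(r) = 7.87 − 7.57 = +0.30
r = [OCl-]/[HOCl] = 10^(+0.30) = 2

ratio = 2.0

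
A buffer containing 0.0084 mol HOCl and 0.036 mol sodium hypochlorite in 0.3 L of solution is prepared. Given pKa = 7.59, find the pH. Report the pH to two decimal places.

pH = 8.22

Using pH = pKa + log([base]/[acid]) with [base]/[acid] = 0.036/0.0084:
pH = 7.59 + (+0.632) = 8.22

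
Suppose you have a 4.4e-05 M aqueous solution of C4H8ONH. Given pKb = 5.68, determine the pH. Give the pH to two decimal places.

C4H8ONH + H2O ⇌ C4H8ONH2+ + OH-
Kb = 10^(−5.68) = 2.09 × 10^-6
Kb = x²/(4.4e-05 − x) = 2.09 × 10^-6
Here C₀/Kb ≈ 21.1, so the small-x approximation fails. Use the quadratic:
x = [−2.09e-06 + √(2.09e-06² + 3.68e-10)]/2 = 8.60 × 10^-6 M
pOH = −log(8.60 × 10^-6) = 5.07; pH = 14.00 − 5.07 = 8.93

pH = 8.93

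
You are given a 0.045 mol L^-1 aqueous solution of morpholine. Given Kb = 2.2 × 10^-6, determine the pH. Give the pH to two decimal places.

pH = 10.50

C4H8ONH + H2O ⇌ C4H8ONH2+ + OH-
Kb = [OH-]²/(0.045 − [OH-]) = 2.2 × 10^-6
Assume [OH-] ≪ 0.045: [OH-] ≈ √(2.2 × 10^-6 × 0.045) = 3.15 × 10^-4 M
Check: 0.7% ionized — well under 5%, approximation valid.
pOH = 3.50, so pH = 14.00 − pOH = 10.50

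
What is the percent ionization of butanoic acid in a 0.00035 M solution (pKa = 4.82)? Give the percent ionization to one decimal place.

18.7%

CH3(CH2)2COOH ⇌ CH3(CH2)2COO- + H+; let x = [H+] at equilibrium.
Ka = 10^(−4.82) = 1.51 × 10^-5
Ka = x²/(C₀ − x); solving the quadratic gives x = 6.55 × 10^-5 M.
Fraction ionized = 6.55 × 10^-5 / 0.00035 = 0.1871 → 18.7%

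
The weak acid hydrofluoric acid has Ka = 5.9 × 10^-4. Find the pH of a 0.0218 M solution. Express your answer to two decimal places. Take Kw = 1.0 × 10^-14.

pH = 2.48

HF ⇌ F- + H+
Ka = [H+]²/(0.0218 − [H+]) = 5.9 × 10^-4
[H+] is not negligible relative to C₀; solve [H+]² + 0.00059·[H+] − 1.29e-05 = 0.
[H+] = (−Ka + √(Ka² + 4·Ka·C₀))/2 = 3.30 × 10^-3 M
pH = −log(3.30 × 10^-3) = 2.48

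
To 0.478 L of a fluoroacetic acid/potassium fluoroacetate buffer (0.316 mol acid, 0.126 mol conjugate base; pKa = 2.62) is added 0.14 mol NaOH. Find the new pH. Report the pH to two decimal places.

pH = 2.80

After neutralization: n(FCH2COOH) = 0.176 mol, n(FCH2COO-) = 0.266 mol.
pH = pKa + log(n_FCH2COO-/n_FCH2COOH) = 2.62 + log(0.266/0.176) = 2.62 + (+0.179)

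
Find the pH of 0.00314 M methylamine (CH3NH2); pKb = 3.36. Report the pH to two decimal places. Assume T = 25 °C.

CH3NH2 + H2O ⇌ CH3NH3+ + OH-
Kb = 10^(−3.36) = 4.37 × 10^-4
Let x = [OH-] at equilibrium. Kb = x²/(0.00314 − x).
x is not negligible relative to C₀; solve x² + 0.000437·x − 1.37e-06 = 0.
x = [−0.000437 + √(0.000437² + 5.49e-06)]/2 = 9.73 × 10^-4 M
pOH = 3.01, so pH = 14.00 − pOH = 10.99

pH = 10.99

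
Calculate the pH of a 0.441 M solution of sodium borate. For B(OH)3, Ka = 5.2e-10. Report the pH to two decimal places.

pH = 11.46

B(OH)4- is the conjugate base of the weak acid B(OH)3.
Kb = Kw/Ka = 1.0×10^-14 / 5.2 × 10^-10 = 1.92 × 10^-5
From the ICE table, Kb = [OH-]²/(0.441 − [OH-]) = 1.92 × 10^-5.
Neglecting [OH-] in the denominator: [OH-] = √(1.92 × 10^-5 × 0.441) = 2.91 × 10^-3 M
([OH-]/C₀ = 0.66% < 5%, so the approximation holds.)
pOH = −log(2.91 × 10^-3) = 2.54; pH = 14.00 − 2.54 = 11.46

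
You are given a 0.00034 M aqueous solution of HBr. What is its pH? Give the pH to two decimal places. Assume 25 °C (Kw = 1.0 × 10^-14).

HBr is a strong acid and dissociates completely, so [H+] = 0.00034 M.
pH = -log(0.00034) = 3.47

pH = 3.47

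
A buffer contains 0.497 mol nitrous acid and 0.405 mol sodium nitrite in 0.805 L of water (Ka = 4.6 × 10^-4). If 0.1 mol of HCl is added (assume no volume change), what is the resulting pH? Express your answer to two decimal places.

After neutralization: n(HNO2) = 0.597 mol, n(NO2-) = 0.305 mol.
pKa = −log(4.6 × 10^-4) = 3.337
pH = pKa + log(n_NO2-/n_HNO2) = 3.337 + log(0.305/0.597) = 3.337 + (-0.292)

pH = 3.05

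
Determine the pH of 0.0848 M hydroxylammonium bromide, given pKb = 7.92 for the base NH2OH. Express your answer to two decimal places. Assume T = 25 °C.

pH = 3.58

NH3OH+ is the conjugate acid of the weak base NH2OH.
Kb = 10^(−7.92) = 1.20 × 10^-8
Ka = Kw/Kb = 1.0×10^-14 / 1.20 × 10^-8 = 8.33 × 10^-7
From the ICE table, Ka = [H+]²/(0.0848 − [H+]) = 8.33 × 10^-7.
Since Ka ≪ C₀, [H+] ≈ √(Ka·C₀) = 2.66 × 10^-4 M.
pH = −log[H+] = −log(2.66 × 10^-4) = 3.58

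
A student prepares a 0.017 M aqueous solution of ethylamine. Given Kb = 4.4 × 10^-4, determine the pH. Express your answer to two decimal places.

C2H5NH2 + H2O ⇌ C2H5NH3+ + OH-
From the ICE table, Kb = [OH-]²/(0.017 − [OH-]) = 4.4 × 10^-4.
Here C₀/Kb ≈ 38.6, so the small-[OH-] approximation fails. Use the quadratic:
[OH-] = (−Kb + √(Kb² + 4·Kb·C₀))/2 = 2.52 × 10^-3 M
pOH = −log(2.52 × 10^-3) = 2.60; pH = 14.00 − 2.60 = 11.40

pH = 11.40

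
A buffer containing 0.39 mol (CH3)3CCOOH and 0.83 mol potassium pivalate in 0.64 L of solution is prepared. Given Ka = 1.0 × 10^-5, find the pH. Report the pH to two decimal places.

pKa = −log(1.0 × 10^-5) = 5.000
Using pH = pKa + log([base]/[acid]) with [base]/[acid] = 0.83/0.39:
pH = 5.000 + (+0.328) = 5.33

pH = 5.33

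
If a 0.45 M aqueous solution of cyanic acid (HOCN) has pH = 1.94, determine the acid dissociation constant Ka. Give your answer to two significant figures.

Ka = 3.0 × 10^-4

[H+] = 10^(-1.94) = 1.15 × 10^-2 M
At equilibrium [HA] = 0.45 − 1.15 × 10^-2 = 4.39 × 10^-1 M
Ka = [H+][A-]/[HA] = (1.15 × 10^-2)² / 4.39 × 10^-1 = 3.0 × 10^-4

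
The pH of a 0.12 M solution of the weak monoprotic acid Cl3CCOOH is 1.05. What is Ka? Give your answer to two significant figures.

Ka = 2.6 × 10^-1

[H+] = 10^(-1.05) = 8.91 × 10^-2 M
At equilibrium [HA] = 0.12 − 8.91 × 10^-2 = 3.09 × 10^-2 M
Ka = [H+][A-]/[HA] = (8.91 × 10^-2)² / 3.09 × 10^-2 = 2.6 × 10^-1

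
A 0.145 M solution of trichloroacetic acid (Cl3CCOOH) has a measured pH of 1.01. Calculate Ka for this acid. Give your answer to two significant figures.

[H+] = 10^(-1.01) = 9.77 × 10^-2 M
At equilibrium [HA] = 0.145 − 9.77 × 10^-2 = 4.73 × 10^-2 M
Ka = [H+][A-]/[HA] = (9.77 × 10^-2)² / 4.73 × 10^-2 = 2.0 × 10^-1

Ka = 2.0 × 10^-1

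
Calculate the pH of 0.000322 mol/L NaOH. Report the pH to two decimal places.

NaOH is a strong base; [OH-] = 0.000322 M.
pOH = -log(0.000322) = 3.49
pH = 14.00 - 3.49 = 10.51

pH = 10.51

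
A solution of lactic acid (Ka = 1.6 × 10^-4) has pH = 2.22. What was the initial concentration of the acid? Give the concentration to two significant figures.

[H+] = 10^(-2.22) = 6.03 × 10^-3 M = x
Ka = x²/(C₀ − x) ⇒ C₀ = x + x²/Ka
C₀ = 6.03 × 10^-3 + (6.03 × 10^-3)²/(1.6 × 10^-4) = 2.33 × 10^-1 M

C₀ = 2.3 × 10^-1 M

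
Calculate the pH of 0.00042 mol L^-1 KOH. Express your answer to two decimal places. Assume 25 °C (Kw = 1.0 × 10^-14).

KOH is a strong base; [OH-] = 0.00042 M.
pOH = -log(0.00042) = 3.38
pH = 14.00 - 3.38 = 10.62

pH = 10.62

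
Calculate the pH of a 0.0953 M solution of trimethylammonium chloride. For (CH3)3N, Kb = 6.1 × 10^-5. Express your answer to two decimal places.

pH = 5.40

(CH3)3NH+ is the conjugate acid of the weak base (CH3)3N.
Ka = Kw/Kb = 1.0×10^-14 / 6.1 × 10^-5 = 1.64 × 10^-10
Ka = [H+]²/(0.0953 − [H+]) = 1.64 × 10^-10
Neglecting [H+] in the denominator: [H+] = √(1.64 × 10^-10 × 0.0953) = 3.95 × 10^-6 M
Check: 0.0041% ionized — well under 5%, approximation valid.
pH = −log[H+] = −log(3.95 × 10^-6) = 5.40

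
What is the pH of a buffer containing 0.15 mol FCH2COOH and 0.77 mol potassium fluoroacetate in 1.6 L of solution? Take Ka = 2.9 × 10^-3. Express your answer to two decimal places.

pKa = −log(2.9 × 10^-3) = 2.538
Henderson–Hasselbalch: pH = pKa + log([FCH2COO-]/[FCH2COOH]) = 2.538 + log(0.77/0.15)
pH = 2.538 + (+0.710) = 3.25

pH = 3.25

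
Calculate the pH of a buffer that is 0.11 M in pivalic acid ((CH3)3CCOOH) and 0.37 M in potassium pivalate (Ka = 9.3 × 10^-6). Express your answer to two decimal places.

pKa = −log(9.3 × 10^-6) = 5.032
Henderson–Hasselbalch: pH = pKa + log([(CH3)3CCOO-]/[(CH3)3CCOOH]) = 5.032 + log(0.37/0.11)
pH = 5.032 + (+0.527) = 5.56

pH = 5.56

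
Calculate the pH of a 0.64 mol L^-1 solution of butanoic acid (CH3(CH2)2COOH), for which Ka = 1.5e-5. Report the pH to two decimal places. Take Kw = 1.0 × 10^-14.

pH = 2.51

CH3(CH2)2COOH ⇌ CH3(CH2)2COO- + H+
From the ICE table, Ka = [H+]²/(0.64 − [H+]) = 1.5 × 10^-5.
Neglecting [H+] in the denominator: [H+] = √(1.5 × 10^-5 × 0.64) = 3.10 × 10^-3 M
pH = −log(3.10 × 10^-3) = 2.51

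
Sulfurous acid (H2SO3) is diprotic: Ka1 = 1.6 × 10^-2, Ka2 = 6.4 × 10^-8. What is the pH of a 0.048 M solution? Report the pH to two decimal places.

Since Ka1 ≫ Ka2, the first ionization dominates [H+].
Ka1 = x²/(0.048 − x) = 1.6 × 10^-2
Solving the quadratic: x = (−Ka1 + √(Ka1² + 4·Ka1·C₀))/2 = 2.08 × 10^-2 M
pH = −log(2.08 × 10^-2) = 1.68

pH = 1.68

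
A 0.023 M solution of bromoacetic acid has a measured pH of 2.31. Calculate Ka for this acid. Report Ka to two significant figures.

Ka = 1.3 × 10^-3

[H+] = 10^(-2.31) = 4.90 × 10^-3 M
At equilibrium [HA] = 0.023 − 4.90 × 10^-3 = 1.81 × 10^-2 M
Ka = [H+][A-]/[HA] = (4.90 × 10^-3)² / 1.81 × 10^-2 = 1.3 × 10^-3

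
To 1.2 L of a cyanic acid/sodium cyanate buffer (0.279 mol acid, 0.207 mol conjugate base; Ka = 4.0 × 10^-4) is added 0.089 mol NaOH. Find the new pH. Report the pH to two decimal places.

After neutralization: n(HOCN) = 0.19 mol, n(OCN-) = 0.296 mol.
pKa = −log(4.0 × 10^-4) = 3.398
Henderson–Hasselbalch with mole ratio 0.296/0.19: pH = 3.398 + (+0.193)

pH = 3.59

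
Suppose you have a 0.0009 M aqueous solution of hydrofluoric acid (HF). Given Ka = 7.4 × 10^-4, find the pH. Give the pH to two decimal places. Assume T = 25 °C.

pH = 3.28

HF ⇌ F- + H+
From the ICE table, Ka = [H+]²/(0.0009 − [H+]) = 7.4 × 10^-4.
The 5% rule fails; solving [H+]² + Ka·[H+] − Ka·C₀ = 0 exactly:
[H+] = [−0.00074 + √(0.00074² + 2.66e-06)]/2 = 5.26 × 10^-4 M
pH = −log[H+] = −log(5.26 × 10^-4) = 3.28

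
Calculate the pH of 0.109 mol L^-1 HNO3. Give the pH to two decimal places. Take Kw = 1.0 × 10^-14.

pH = 0.96

HNO3 is a strong acid and dissociates completely, so [H+] = 0.109 M.
pH = -log(0.109) = 0.96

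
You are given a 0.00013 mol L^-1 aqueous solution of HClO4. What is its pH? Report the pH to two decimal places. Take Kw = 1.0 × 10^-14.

HClO4 is a strong acid and dissociates completely, so [H+] = 0.00013 M.
pH = -log(0.00013) = 3.89

pH = 3.89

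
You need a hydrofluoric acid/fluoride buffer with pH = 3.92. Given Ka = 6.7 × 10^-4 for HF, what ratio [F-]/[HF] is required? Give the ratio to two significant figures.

pKa = -log(6.7 × 10^-4) = 3.174
pH = pKa + log(r) ⇒ log(r) = 3.92 − 3.174 = +0.746
r = [F-]/[HF] = 10^(+0.746) = 5.57

ratio = 5.6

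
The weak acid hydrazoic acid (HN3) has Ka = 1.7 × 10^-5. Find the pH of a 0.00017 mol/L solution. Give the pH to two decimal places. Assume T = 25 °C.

pH = 4.34

HN3 ⇌ N3- + H+
From the ICE table, Ka = [H+]²/(0.00017 − [H+]) = 1.7 × 10^-5.
Here C₀/Ka ≈ 10, so the small-[H+] approximation fails. Use the quadratic:
[H+] = (−Ka + √(Ka² + 4·Ka·C₀))/2 = 4.59 × 10^-5 M
pH = −log[H+] = −log(4.59 × 10^-5) = 4.34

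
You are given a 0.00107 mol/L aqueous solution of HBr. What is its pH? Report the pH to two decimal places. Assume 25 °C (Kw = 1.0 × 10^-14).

HBr is a strong acid and dissociates completely, so [H+] = 0.00107 M.
pH = -log(0.00107) = 2.97

pH = 2.97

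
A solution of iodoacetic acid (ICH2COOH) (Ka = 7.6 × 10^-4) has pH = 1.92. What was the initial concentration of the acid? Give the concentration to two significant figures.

C₀ = 2.0 × 10^-1 M

[H+] = 10^(-1.92) = 1.20 × 10^-2 M = x
Ka = x²/(C₀ − x) ⇒ C₀ = x + x²/Ka
C₀ = 1.20 × 10^-2 + (1.20 × 10^-2)²/(7.6 × 10^-4) = 2.01 × 10^-1 M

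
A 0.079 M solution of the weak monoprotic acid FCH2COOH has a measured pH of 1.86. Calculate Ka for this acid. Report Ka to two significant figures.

[H+] = 10^(-1.86) = 1.38 × 10^-2 M
At equilibrium [HA] = 0.079 − 1.38 × 10^-2 = 6.52 × 10^-2 M
Ka = [H+][A-]/[HA] = (1.38 × 10^-2)² / 6.52 × 10^-2 = 2.9 × 10^-3

Ka = 2.9 × 10^-3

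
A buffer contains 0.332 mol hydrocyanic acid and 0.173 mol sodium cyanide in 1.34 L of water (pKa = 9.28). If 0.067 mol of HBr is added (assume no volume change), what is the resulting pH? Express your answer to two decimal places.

After neutralization: n(HCN) = 0.399 mol, n(CN-) = 0.106 mol.
pH = pKa + log([A⁻]/[HA]) = 9.28 + log(0.106/0.399) = 9.28 -0.576

pH = 8.70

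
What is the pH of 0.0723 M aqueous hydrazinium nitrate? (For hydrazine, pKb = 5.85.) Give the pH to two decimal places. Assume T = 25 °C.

N2H5+ is the conjugate acid of the weak base N2H4.
Kb = 10^(−5.85) = 1.41 × 10^-6
Ka = Kw/Kb = 1.0×10^-14 / 1.41 × 10^-6 = 7.09 × 10^-9
Ka = [H+]²/(0.0723 − [H+]) = 7.09 × 10^-9
Since Ka ≪ C₀, [H+] ≈ √(Ka·C₀) = 2.26 × 10^-5 M.
pH = −log[H+] = −log(2.26 × 10^-5) = 4.65

pH = 4.65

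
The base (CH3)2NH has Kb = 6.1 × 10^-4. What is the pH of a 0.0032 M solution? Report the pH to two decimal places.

(CH3)2NH + H2O ⇌ (CH3)2NH2+ + OH-
From the ICE table, Kb = x²/(0.0032 − x) = 6.1 × 10^-4.
The 5% rule fails; solving x² + Kb·x − Kb·C₀ = 0 exactly:
x = (−Kb + √(Kb² + 4·Kb·C₀))/2 = 1.13 × 10^-3 M
pOH = 2.95, so pH = 14.00 − pOH = 11.05

pH = 11.05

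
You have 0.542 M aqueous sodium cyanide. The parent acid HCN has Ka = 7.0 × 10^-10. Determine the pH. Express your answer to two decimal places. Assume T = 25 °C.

CN- is the conjugate base of the weak acid HCN.
Kb = Kw/Ka = 1.0×10^-14 / 7.0 × 10^-10 = 1.43 × 10^-5
Let x = [OH-] at equilibrium. Kb = x²/(0.542 − x).
Neglecting x in the denominator: x = √(1.43 × 10^-5 × 0.542) = 2.78 × 10^-3 M
(x/C₀ = 0.51% < 5%, so the approximation holds.)
pOH = 2.56, so pH = 14.00 − pOH = 11.44

pH = 11.44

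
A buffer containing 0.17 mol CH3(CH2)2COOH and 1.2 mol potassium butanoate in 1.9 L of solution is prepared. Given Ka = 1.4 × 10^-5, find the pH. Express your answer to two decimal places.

pH = 5.70

pKa = −log(1.4 × 10^-5) = 4.854
Henderson–Hasselbalch: pH = pKa + log([CH3(CH2)2COO-]/[CH3(CH2)2COOH]) = 4.854 + log(1.2/0.17)
pH = 4.854 + (+0.849) = 5.70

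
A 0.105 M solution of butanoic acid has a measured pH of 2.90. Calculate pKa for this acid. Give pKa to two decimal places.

pKa = 4.82

[H+] = 10^(-2.90) = 1.26 × 10^-3 M
At equilibrium [HA] = 0.105 − 1.26 × 10^-3 = 1.04 × 10^-1 M
Ka = [H+][A-]/[HA] = (1.26 × 10^-3)² / 1.04 × 10^-1 = 1.53 × 10^-5
pKa = -log(1.53 × 10^-5) = 4.82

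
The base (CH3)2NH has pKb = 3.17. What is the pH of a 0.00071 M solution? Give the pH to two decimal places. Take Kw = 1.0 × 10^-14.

(CH3)2NH + H2O ⇌ (CH3)2NH2+ + OH-
Kb = 10^(−3.17) = 6.76 × 10^-4
Kb = x²/(0.00071 − x) = 6.76 × 10^-4
x is not negligible relative to C₀; solve x² + 0.000676·x − 4.8e-07 = 0.
x = [−0.000676 + √(0.000676² + 1.92e-06)]/2 = 4.33 × 10^-4 M
pOH = −log(4.33 × 10^-4) = 3.36; pH = 14.00 − 3.36 = 10.64

pH = 10.64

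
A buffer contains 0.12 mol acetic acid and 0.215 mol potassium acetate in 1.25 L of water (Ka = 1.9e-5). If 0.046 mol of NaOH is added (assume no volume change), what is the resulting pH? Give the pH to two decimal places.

OH- converts CH3COOH to CH3COO-: CH3COOH → 0.074 mol, CH3COO- → 0.261 mol.
pKa = −log(1.9 × 10^-5) = 4.721
pH = pKa + log(n_CH3COO-/n_CH3COOH) = 4.721 + log(0.261/0.074) = 4.721 + (+0.547)

pH = 5.27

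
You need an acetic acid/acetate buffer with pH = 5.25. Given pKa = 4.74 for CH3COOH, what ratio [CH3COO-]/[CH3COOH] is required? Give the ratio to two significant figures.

pH = pKa + log(r) ⇒ log(r) = 5.25 − 4.74 = +0.51
r = [CH3COO-]/[CH3COOH] = 10^(+0.51) = 3.24

ratio = 3.2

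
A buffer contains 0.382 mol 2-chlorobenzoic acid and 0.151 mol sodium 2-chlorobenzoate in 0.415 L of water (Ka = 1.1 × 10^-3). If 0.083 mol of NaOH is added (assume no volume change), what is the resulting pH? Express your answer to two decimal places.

pH = 2.85

After neutralization: n(ClC6H4COOH) = 0.299 mol, n(ClC6H4COO-) = 0.234 mol.
pKa = −log(1.1 × 10^-3) = 2.959
Henderson–Hasselbalch with mole ratio 0.234/0.299: pH = 2.959 + (-0.106)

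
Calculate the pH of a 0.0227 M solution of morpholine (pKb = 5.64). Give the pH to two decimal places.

pH = 10.36

C4H8ONH + H2O ⇌ C4H8ONH2+ + OH-
Kb = 10^(−5.64) = 2.29 × 10^-6
Let x = [OH-] at equilibrium. Kb = x²/(0.0227 − x).
Neglecting x in the denominator: x = √(2.29 × 10^-6 × 0.0227) = 2.28 × 10^-4 M
pOH = −log(2.28 × 10^-4) = 3.64; pH = 14.00 − 3.64 = 10.36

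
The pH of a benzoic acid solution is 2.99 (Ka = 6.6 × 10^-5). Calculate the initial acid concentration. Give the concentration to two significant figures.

[H+] = 10^(-2.99) = 1.02 × 10^-3 M = x
Ka = x²/(C₀ − x) ⇒ C₀ = x + x²/Ka
C₀ = 1.02 × 10^-3 + (1.02 × 10^-3)²/(6.6 × 10^-5) = 1.68 × 10^-2 M

C₀ = 1.7 × 10^-2 M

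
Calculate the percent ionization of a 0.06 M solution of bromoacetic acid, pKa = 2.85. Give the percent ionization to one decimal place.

14.2%

BrCH2COOH ⇌ BrCH2COO- + H+; let x = [H+] at equilibrium.
Ka = 10^(−2.85) = 1.41 × 10^-3
Ka = x²/(C₀ − x); solving the quadratic gives x = 8.52 × 10^-3 M.
Fraction ionized = 8.52 × 10^-3 / 0.06 = 0.1420 → 14.2%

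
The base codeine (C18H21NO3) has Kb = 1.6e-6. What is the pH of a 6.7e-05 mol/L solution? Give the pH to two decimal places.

C18H21NO3 + H2O ⇌ C18H22NO3+ + OH-
Kb = [OH-]²/(6.7e-05 − [OH-]) = 1.6 × 10^-6
Here C₀/Kb ≈ 41.9, so the small-[OH-] approximation fails. Use the quadratic:
[OH-] = (−Kb + √(Kb² + 4·Kb·C₀))/2 = 9.58 × 10^-6 M
pOH = −log(9.58 × 10^-6) = 5.02; pH = 14.00 − 5.02 = 8.98

pH = 8.98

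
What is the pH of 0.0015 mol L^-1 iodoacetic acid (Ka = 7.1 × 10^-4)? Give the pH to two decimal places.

pH = 3.13

ICH2COOH ⇌ ICH2COO- + H+
Ka = [H+]²/(0.0015 − [H+]) = 7.1 × 10^-4
[H+] is not negligible relative to C₀; solve [H+]² + 0.00071·[H+] − 1.06e-06 = 0.
[H+] = (−Ka + √(Ka² + 4·Ka·C₀))/2 = 7.36 × 10^-4 M
pH = −log[H+] = −log(7.36 × 10^-4) = 3.13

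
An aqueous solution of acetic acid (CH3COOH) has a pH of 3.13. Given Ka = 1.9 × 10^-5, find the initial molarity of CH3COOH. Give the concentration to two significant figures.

C₀ = 3.0 × 10^-2 M

[H+] = 10^(-3.13) = 7.41 × 10^-4 M = x
Ka = x²/(C₀ − x) ⇒ C₀ = x + x²/Ka
C₀ = 7.41 × 10^-4 + (7.41 × 10^-4)²/(1.9 × 10^-5) = 2.96 × 10^-2 M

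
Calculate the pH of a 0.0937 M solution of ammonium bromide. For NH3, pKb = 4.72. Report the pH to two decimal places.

pH = 5.15

NH4+ is the conjugate acid of the weak base NH3.
Kb = 10^(−4.72) = 1.91 × 10^-5
Ka = Kw/Kb = 1.0×10^-14 / 1.91 × 10^-5 = 5.24 × 10^-10
From the ICE table, Ka = [H+]²/(0.0937 − [H+]) = 5.24 × 10^-10.
Neglecting [H+] in the denominator: [H+] = √(5.24 × 10^-10 × 0.0937) = 7.01 × 10^-6 M
([H+]/C₀ = 0.0075% < 5%, so the approximation holds.)
pH = −log[H+] = −log(7.01 × 10^-6) = 5.15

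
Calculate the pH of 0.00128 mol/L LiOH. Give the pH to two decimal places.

pH = 11.11

LiOH is a strong base; [OH-] = 0.00128 M.
pOH = -log(0.00128) = 2.89
pH = 14.00 - 2.89 = 11.11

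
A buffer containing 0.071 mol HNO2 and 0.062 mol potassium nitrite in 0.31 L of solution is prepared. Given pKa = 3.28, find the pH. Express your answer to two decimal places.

Using pH = pKa + log([base]/[acid]) with [base]/[acid] = 0.062/0.071:
pH = 3.28 + (-0.059) = 3.22

pH = 3.22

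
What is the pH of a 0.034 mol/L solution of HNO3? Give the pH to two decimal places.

pH = 1.47

HNO3 is a strong acid and dissociates completely, so [H+] = 0.034 M.
pH = -log(0.034) = 1.47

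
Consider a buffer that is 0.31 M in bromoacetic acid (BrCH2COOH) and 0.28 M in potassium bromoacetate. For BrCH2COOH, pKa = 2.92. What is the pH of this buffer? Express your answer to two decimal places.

pH = pKa + log([A⁻]/[HA]) = 2.92 + log(0.28/0.31)
pH = 2.92 + (-0.044) = 2.88

pH = 2.88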